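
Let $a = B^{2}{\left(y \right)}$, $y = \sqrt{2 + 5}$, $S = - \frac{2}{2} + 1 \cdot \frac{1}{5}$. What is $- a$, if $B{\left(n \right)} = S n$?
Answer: $- \frac{112}{25} \approx -4.48$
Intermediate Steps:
$S = - \frac{4}{5}$ ($S = \left(-2\right) \frac{1}{2} + 1 \cdot \frac{1}{5} = -1 + \frac{1}{5} = - \frac{4}{5} \approx -0.8$)
$y = \sqrt{7} \approx 2.6458$
$B{\left(n \right)} = - \frac{4 n}{5}$
$a = \frac{112}{25}$ ($a = \left(- \frac{4 \sqrt{7}}{5}\right)^{2} = \frac{112}{25} \approx 4.48$)
$- a = \left(-1\right) \frac{112}{25} = - \frac{112}{25}$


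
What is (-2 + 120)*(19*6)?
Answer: 13452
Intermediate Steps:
(-2 + 120)*(19*6) = 118*114 = 13452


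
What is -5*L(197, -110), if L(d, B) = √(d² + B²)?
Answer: -5*√50909 ≈ -1128.2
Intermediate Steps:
L(d, B) = √(B² + d²)
-5*L(197, -110) = -5*√((-110)² + 197²) = -5*√(12100 + 38809) = -5*√50909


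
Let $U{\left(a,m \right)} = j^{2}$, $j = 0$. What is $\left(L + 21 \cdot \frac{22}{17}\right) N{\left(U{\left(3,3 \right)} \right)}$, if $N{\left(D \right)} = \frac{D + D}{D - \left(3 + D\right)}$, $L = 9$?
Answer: $0$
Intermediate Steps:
$U{\left(a,m \right)} = 0$ ($U{\left(a,m \right)} = 0^{2} = 0$)
$N{\left(D \right)} = - \frac{2 D}{3}$ ($N{\left(D \right)} = \frac{2 D}{D - \left(3 + D\right)} = \frac{2 D}{-3} = 2 D \left(- \frac{1}{3}\right) = - \frac{2 D}{3}$)
$\left(L + 21 \cdot \frac{22}{17}\right) N{\left(U{\left(3,3 \right)} \right)} = \left(9 + 21 \cdot \frac{22}{17}\right) \left(\left(- \frac{2}{3}\right) 0\right) = \left(9 + 21 \cdot 22 \cdot \frac{1}{17}\right) 0 = \left(9 + 21 \cdot \frac{22}{17}\right) 0 = \left(9 + \frac{462}{17}\right) 0 = \frac{615}{17} \cdot 0 = 0$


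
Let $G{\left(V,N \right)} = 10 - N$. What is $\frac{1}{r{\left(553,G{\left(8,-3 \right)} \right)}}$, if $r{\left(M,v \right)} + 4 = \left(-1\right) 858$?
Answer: $- \frac{1}{862} \approx -0.0011601$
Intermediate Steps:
$r{\left(M,v \right)} = -862$ ($r{\left(M,v \right)} = -4 - 858 = -862$)
$\frac{1}{r{\left(553,G{\left(8,-3 \right)} \right)}} = \frac{1}{-862} = - \frac{1}{862}$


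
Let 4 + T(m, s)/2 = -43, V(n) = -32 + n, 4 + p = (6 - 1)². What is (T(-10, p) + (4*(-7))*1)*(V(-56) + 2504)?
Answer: -294752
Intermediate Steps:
p = 21 (p = -4 + (6 - 1)² = -4 + 5² = -4 + 25 = 21)
T(m, s) = -94 (T(m, s) = -8 + 2*(-43) = -8 - 86 = -94)
(T(-10, p) + (4*(-7))*1)*(V(-56) + 2504) = (-94 + (4*(-7))*1)*((-32 - 56) + 2504) = (-94 - 28*1)*(-88 + 2504) = (-94 - 28)*2416 = -122*2416 = -294752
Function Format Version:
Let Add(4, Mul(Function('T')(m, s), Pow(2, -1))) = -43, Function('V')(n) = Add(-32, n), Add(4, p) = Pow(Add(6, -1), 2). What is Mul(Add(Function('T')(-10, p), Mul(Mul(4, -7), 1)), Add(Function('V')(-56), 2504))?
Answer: -294752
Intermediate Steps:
p = 21 (p = Add(-4, Pow(Add(6, -1), 2)) = Add(-4, Pow(5, 2)) = Add(-4, 25) = 21)
Function('T')(m, s) = -94 (Function('T')(m, s) = Add(-8, Mul(2, -43)) = Add(-8, -86) = -94)
Mul(Add(Function('T')(-10, p), Mul(Mul(4, -7), 1)), Add(Function('V')(-56), 2504)) = Mul(Add(-94, Mul(Mul(4, -7), 1)), Add(Add(-32, -56), 2504)) = Mul(Add(-94, Mul(-28, 1)), Add(-88, 2504)) = Mul(Add(-94, -28), 2416) = Mul(-122, 2416) = -294752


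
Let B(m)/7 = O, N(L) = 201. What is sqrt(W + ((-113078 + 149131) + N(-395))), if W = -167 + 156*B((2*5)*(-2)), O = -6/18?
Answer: sqrt(35723) ≈ 189.01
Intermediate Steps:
O = -1/3 (O = -6*1/18 = -1/3 ≈ -0.33333)
B(m) = -7/3 (B(m) = 7*(-1/3) = -7/3)
W = -531 (W = -167 + 156*(-7/3) = -167 - 364 = -531)
sqrt(W + ((-113078 + 149131) + N(-395))) = sqrt(-531 + ((-113078 + 149131) + 201)) = sqrt(-531 + (36053 + 201)) = sqrt(-531 + 36254) = sqrt(35723)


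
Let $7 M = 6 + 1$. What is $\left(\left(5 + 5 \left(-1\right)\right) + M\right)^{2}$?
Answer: $1$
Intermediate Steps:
$M = 1$ ($M = \frac{6 + 1}{7} = \frac{1}{7} \cdot 7 = 1$)
$\left(\left(5 + 5 \left(-1\right)\right) + M\right)^{2} = \left(\left(5 + 5 \left(-1\right)\right) + 1\right)^{2} = \left(\left(5 - 5\right) + 1\right)^{2} = \left(0 + 1\right)^{2} = 1^{2} = 1$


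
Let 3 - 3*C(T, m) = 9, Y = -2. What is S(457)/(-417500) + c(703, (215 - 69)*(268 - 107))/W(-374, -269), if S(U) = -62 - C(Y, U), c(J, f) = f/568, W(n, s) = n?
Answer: -245025227/2217259000 ≈ -0.11051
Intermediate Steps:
C(T, m) = -2 (C(T, m) = 1 - ⅓*9 = 1 - 3 = -2)
c(J, f) = f/568 (c(J, f) = f*(1/568) = f/568)
S(U) = -60 (S(U) = -62 - 1*(-2) = -62 + 2 = -60)
S(457)/(-417500) + c(703, (215 - 69)*(268 - 107))/W(-374, -269) = -60/(-417500) + (((215 - 69)*(268 - 107))/568)/(-374) = -60*(-1/417500) + ((146*161)/568)*(-1/374) = 3/20875 + ((1/568)*23506)*(-1/374) = 3/20875 + (11753/284)*(-1/374) = 3/20875 - 11753/106216 = -245025227/2217259000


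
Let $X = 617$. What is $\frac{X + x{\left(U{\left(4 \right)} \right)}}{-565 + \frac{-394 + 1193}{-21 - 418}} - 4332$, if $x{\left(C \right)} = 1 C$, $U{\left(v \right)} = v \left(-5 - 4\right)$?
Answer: $- \frac{12990409}{2998} \approx -4333.0$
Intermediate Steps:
$U{\left(v \right)} = - 9 v$ ($U{\left(v \right)} = v \left(-9\right) = - 9 v$)
$x{\left(C \right)} = C$
$\frac{X + x{\left(U{\left(4 \right)} \right)}}{-565 + \frac{-394 + 1193}{-21 - 418}} - 4332 = \frac{617 - 36}{-565 + \frac{-394 + 1193}{-21 - 418}} - 4332 = \frac{617 - 36}{-565 + \frac{799}{-439}} - 4332 = \frac{581}{-565 + 799 \left(- \frac{1}{439}\right)} - 4332 = \frac{581}{-565 - \frac{799}{439}} - 4332 = \frac{581}{- \frac{248834}{439}} - 4332 = 581 \left(- \frac{439}{248834}\right) - 4332 = - \frac{3073}{2998} - 4332 = - \frac{12990409}{2998}$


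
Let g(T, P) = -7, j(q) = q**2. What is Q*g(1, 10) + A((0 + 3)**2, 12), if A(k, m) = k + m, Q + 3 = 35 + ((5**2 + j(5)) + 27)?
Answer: -742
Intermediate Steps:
Q = 109 (Q = -3 + (35 + ((5**2 + 5**2) + 27)) = -3 + (35 + ((25 + 25) + 27)) = -3 + (35 + (50 + 27)) = -3 + (35 + 77) = -3 + 112 = 109)
Q*g(1, 10) + A((0 + 3)**2, 12) = 109*(-7) + ((0 + 3)**2 + 12) = -763 + (3**2 + 12) = -763 + (9 + 12) = -763 + 21 = -742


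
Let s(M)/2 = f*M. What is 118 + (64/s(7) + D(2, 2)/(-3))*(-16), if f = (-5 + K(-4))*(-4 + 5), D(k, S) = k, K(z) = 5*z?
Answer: 69086/525 ≈ 131.59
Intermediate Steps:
f = -25 (f = (-5 + 5*(-4))*(-4 + 5) = (-5 - 20)*1 = -25*1 = -25)
s(M) = -50*M (s(M) = 2*(-25*M) = -50*M)
118 + (64/s(7) + D(2, 2)/(-3))*(-16) = 118 + (64/((-50*7)) + 2/(-3))*(-16) = 118 + (64/(-350) + 2*(-1/3))*(-16) = 118 + (64*(-1/350) - 2/3)*(-16) = 118 + (-32/175 - 2/3)*(-16) = 118 - 446/525*(-16) = 118 + 7136/525 = 69086/525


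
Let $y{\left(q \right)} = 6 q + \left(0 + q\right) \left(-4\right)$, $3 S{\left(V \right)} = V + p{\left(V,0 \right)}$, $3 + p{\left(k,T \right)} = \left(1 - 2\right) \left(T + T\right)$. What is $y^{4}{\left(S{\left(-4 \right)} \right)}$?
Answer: $\frac{38416}{81} \approx 474.27$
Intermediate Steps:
$p{\left(k,T \right)} = -3 - 2 T$ ($p{\left(k,T \right)} = -3 + \left(1 - 2\right) \left(T + T\right) = -3 - 2 T$)
$S{\left(V \right)} = -1 + \frac{V}{3}$ ($S{\left(V \right)} = \frac{V - 3}{3} = \frac{-3 + V}{3} = -1 + \frac{V}{3}$)
$y{\left(q \right)} = 2 q$ ($y{\left(q \right)} = 6 q + q \left(-4\right) = 6 q - 4 q = 2 q$)
$y^{4}{\left(S{\left(-4 \right)} \right)} = \left(2 \left(-1 + \frac{1}{3} \left(-4\right)\right)\right)^{4} = \left(2 \left(-1 - \frac{4}{3}\right)\right)^{4} = \left(2 \left(- \frac{7}{3}\right)\right)^{4} = \left(- \frac{14}{3}\right)^{4} = \frac{38416}{81}$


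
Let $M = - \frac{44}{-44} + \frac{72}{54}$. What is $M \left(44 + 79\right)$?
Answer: $287$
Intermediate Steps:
$M = \frac{7}{3}$ ($M = \left(-44\right) \left(- \frac{1}{44}\right) + 72 \cdot \frac{1}{54} = 1 + \frac{4}{3} = \frac{7}{3} \approx 2.3333$)
$M \left(44 + 79\right) = \frac{7 \left(44 + 79\right)}{3} = \frac{7}{3} \cdot 123 = 287$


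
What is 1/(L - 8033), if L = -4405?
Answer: -1/12438 ≈ -8.0399e-5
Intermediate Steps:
1/(L - 8033) = 1/(-4405 - 8033) = 1/(-12438) = -1/12438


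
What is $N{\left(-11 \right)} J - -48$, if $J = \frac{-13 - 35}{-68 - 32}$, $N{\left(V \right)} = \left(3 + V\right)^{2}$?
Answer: $\frac{1968}{25} \approx 78.72$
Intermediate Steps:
$J = \frac{12}{25}$ ($J = - \frac{48}{-100} = \left(-48\right) \left(- \frac{1}{100}\right) = \frac{12}{25} \approx 0.48$)
$N{\left(-11 \right)} J - -48 = \left(3 - 11\right)^{2} \cdot \frac{12}{25} - -48 = \left(-8\right)^{2} \cdot \frac{12}{25} + 48 = 64 \cdot \frac{12}{25} + 48 = \frac{768}{25} + 48 = \frac{1968}{25}$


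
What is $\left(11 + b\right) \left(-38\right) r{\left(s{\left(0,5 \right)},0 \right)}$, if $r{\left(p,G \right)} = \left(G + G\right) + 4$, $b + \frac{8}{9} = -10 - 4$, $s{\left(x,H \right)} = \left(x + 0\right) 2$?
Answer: $\frac{5320}{9} \approx 591.11$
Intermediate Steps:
$s{\left(x,H \right)} = 2 x$ ($s{\left(x,H \right)} = x 2 = 2 x$)
$b = - \frac{134}{9}$ ($b = - \frac{8}{9} - 14 = - \frac{134}{9} \approx -14.889$)
$r{\left(p,G \right)} = 4 + 2 G$ ($r{\left(p,G \right)} = 2 G + 4 = 4 + 2 G$)
$\left(11 + b\right) \left(-38\right) r{\left(s{\left(0,5 \right)},0 \right)} = \left(11 - \frac{134}{9}\right) \left(-38\right) \left(4 + 2 \cdot 0\right) = \left(- \frac{35}{9}\right) \left(-38\right) \left(4 + 0\right) = \frac{1330}{9} \cdot 4 = \frac{5320}{9}$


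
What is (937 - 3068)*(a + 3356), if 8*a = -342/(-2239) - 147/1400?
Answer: -25620066369311/3582400 ≈ -7.1516e+6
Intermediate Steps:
a = 21381/3582400 (a = (-342/(-2239) - 147/1400)/8 = (-342*(-1/2239) - 147*1/1400)/8 = (342/2239 - 21/200)/8 = (1/8)*(21381/447800) = 21381/3582400 ≈ 0.0059683)
(937 - 3068)*(a + 3356) = (937 - 3068)*(21381/3582400 + 3356) = -2131*12022555781/3582400 = -25620066369311/3582400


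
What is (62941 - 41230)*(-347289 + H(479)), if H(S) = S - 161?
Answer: -7533087381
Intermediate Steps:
H(S) = -161 + S
(62941 - 41230)*(-347289 + H(479)) = (62941 - 41230)*(-347289 + (-161 + 479)) = 21711*(-347289 + 318) = 21711*(-346971) = -7533087381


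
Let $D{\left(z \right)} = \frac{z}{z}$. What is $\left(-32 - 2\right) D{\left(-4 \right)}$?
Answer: $-34$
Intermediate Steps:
$D{\left(z \right)} = 1$
$\left(-32 - 2\right) D{\left(-4 \right)} = \left(-32 - 2\right) 1 = \left(-34\right) 1 = -34$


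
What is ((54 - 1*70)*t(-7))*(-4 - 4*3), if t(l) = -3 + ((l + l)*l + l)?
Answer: 22528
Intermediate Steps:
t(l) = -3 + l + 2*l² (t(l) = -3 + ((2*l)*l + l) = -3 + (2*l² + l) = -3 + (l + 2*l²) = -3 + l + 2*l²)
((54 - 1*70)*t(-7))*(-4 - 4*3) = ((54 - 1*70)*(-3 - 7 + 2*(-7)²))*(-4 - 4*3) = ((54 - 70)*(-3 - 7 + 2*49))*(-4 - 12) = -16*(-3 - 7 + 98)*(-16) = -16*88*(-16) = -1408*(-16) = 22528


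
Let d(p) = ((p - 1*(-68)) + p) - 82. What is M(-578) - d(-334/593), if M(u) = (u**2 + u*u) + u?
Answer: 395889840/593 ≈ 6.6761e+5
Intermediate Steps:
M(u) = u + 2*u**2 (M(u) = (u**2 + u**2) + u = 2*u**2 + u = u + 2*u**2)
d(p) = -14 + 2*p (d(p) = ((p + 68) + p) - 82 = ((68 + p) + p) - 82 = (68 + 2*p) - 82 = -14 + 2*p)
M(-578) - d(-334/593) = -578*(1 + 2*(-578)) - (-14 + 2*(-334/593)) = -578*(1 - 1156) - (-14 + 2*(-334*1/593)) = -578*(-1155) - (-14 + 2*(-334/593)) = 667590 - (-14 - 668/593) = 667590 - 1*(-8970/593) = 667590 + 8970/593 = 395889840/593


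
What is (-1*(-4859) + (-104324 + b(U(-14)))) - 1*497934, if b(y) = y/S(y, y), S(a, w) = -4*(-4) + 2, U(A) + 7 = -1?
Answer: -5376595/9 ≈ -5.9740e+5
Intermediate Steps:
U(A) = -8 (U(A) = -7 - 1 = -8)
S(a, w) = 18 (S(a, w) = 16 + 2 = 18)
b(y) = y/18
(-1*(-4859) + (-104324 + b(U(-14)))) - 1*497934 = (-1*(-4859) + (-104324 + (1/18)*(-8))) - 1*497934 = (4859 + (-104324 - 4/9)) - 497934 = (4859 - 938920/9) - 497934 = -895189/9 - 497934 = -5376595/9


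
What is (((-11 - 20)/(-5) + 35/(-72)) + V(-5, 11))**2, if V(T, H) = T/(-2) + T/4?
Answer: 6285049/129600 ≈ 48.496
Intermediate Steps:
V(T, H) = -T/4 (V(T, H) = T*(-1/2) + T*(1/4) = -T/2 + T/4 = -T/4)
(((-11 - 20)/(-5) + 35/(-72)) + V(-5, 11))**2 = (((-11 - 20)/(-5) + 35/(-72)) - 1/4*(-5))**2 = ((-31*(-1/5) + 35*(-1/72)) + 5/4)**2 = ((31/5 - 35/72) + 5/4)**2 = (2057/360 + 5/4)**2 = (2507/360)**2 = 6285049/129600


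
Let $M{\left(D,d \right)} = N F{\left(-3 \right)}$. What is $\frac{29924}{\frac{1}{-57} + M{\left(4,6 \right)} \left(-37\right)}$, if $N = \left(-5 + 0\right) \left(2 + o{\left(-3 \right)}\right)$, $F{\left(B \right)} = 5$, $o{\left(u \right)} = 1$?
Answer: $\frac{852834}{79087} \approx 10.783$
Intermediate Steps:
$N = -15$ ($N = \left(-5 + 0\right) \left(2 + 1\right) = \left(-5\right) 3 = -15$)
$M{\left(D,d \right)} = -75$ ($M{\left(D,d \right)} = \left(-15\right) 5 = -75$)
$\frac{29924}{\frac{1}{-57} + M{\left(4,6 \right)} \left(-37\right)} = \frac{29924}{\frac{1}{-57} - -2775} = \frac{29924}{- \frac{1}{57} + 2775} = \frac{29924}{\frac{158174}{57}} = 29924 \cdot \frac{57}{158174} = \frac{852834}{79087}$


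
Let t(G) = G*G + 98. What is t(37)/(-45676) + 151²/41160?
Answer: 245269189/470006040 ≈ 0.52184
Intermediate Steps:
t(G) = 98 + G² (t(G) = G² + 98 = 98 + G²)
t(37)/(-45676) + 151²/41160 = (98 + 37²)/(-45676) + 151²/41160 = (98 + 1369)*(-1/45676) + 22801*(1/41160) = 1467*(-1/45676) + 22801/41160 = -1467/45676 + 22801/41160 = 245269189/470006040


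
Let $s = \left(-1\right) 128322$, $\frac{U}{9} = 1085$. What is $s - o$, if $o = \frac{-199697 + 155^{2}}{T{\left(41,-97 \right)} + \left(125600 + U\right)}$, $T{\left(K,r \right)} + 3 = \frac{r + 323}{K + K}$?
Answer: $- \frac{712174122958}{5549955} \approx -1.2832 \cdot 10^{5}$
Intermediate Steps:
$U = 9765$ ($U = 9 \cdot 1085 = 9765$)
$T{\left(K,r \right)} = -3 + \frac{323 + r}{2 K}$ ($T{\left(K,r \right)} = -3 + \frac{r + 323}{K + K} = -3 + \frac{323 + r}{2 K}$)
$s = -128322$
$o = - \frac{7202552}{5549955}$ ($o = \frac{-199697 + 155^{2}}{\frac{323 - 97 - 246}{2 \cdot 41} + \left(125600 + 9765\right)} = \frac{-199697 + 24025}{\frac{1}{2} \cdot \frac{1}{41} \left(323 - 97 - 246\right) + 135365} = - \frac{175672}{\frac{1}{2} \cdot \frac{1}{41} \left(-20\right) + 135365} = - \frac{175672}{- \frac{10}{41} + 135365} = - \frac{175672}{\frac{5549955}{41}} = \left(-175672\right) \frac{41}{5549955} = - \frac{7202552}{5549955} \approx -1.2978$)
$s - o = -128322 - - \frac{7202552}{5549955} = -128322 + \frac{7202552}{5549955} = - \frac{712174122958}{5549955}$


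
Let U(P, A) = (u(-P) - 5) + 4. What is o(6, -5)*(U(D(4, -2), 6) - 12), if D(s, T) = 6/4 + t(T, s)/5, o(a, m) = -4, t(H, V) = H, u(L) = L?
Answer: 282/5 ≈ 56.400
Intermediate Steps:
D(s, T) = 3/2 + T/5 (D(s, T) = 6/4 + T/5 = 6*(¼) + T*(⅕) = 3/2 + T/5)
U(P, A) = -1 - P (U(P, A) = (-P - 5) + 4 = (-5 - P) + 4 = -1 - P)
o(6, -5)*(U(D(4, -2), 6) - 12) = -4*((-1 - (3/2 + (⅕)*(-2))) - 12) = -4*((-1 - (3/2 - ⅖)) - 12) = -4*((-1 - 1*11/10) - 12) = -4*((-1 - 11/10) - 12) = -4*(-21/10 - 12) = -4*(-141/10) = 282/5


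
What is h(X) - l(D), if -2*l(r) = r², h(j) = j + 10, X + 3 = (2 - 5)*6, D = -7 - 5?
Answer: 61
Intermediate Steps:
D = -12
X = -21 (X = -3 + (2 - 5)*6 = -3 - 3*6 = -3 - 18 = -21)
h(j) = 10 + j
l(r) = -r²/2
h(X) - l(D) = (10 - 21) - (-1)*(-12)²/2 = -11 - (-1)*144/2 = -11 - 1*(-72) = -11 + 72 = 61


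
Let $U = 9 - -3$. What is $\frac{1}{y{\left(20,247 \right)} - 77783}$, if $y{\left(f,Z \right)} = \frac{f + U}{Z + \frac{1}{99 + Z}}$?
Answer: $- \frac{85463}{6647557457} \approx -1.2856 \cdot 10^{-5}$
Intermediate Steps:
$U = 12$ ($U = 9 + 3 = 12$)
$y{\left(f,Z \right)} = \frac{12 + f}{Z + \frac{1}{99 + Z}}$ ($y{\left(f,Z \right)} = \frac{f + 12}{Z + \frac{1}{99 + Z}} = \frac{12 + f}{Z + \frac{1}{99 + Z}}$)
$\frac{1}{y{\left(20,247 \right)} - 77783} = \frac{1}{\frac{1188 + 12 \cdot 247 + 99 \cdot 20 + 247 \cdot 20}{1 + 247^{2} + 99 \cdot 247} - 77783} = \frac{1}{\frac{1188 + 2964 + 1980 + 4940}{1 + 61009 + 24453} - 77783} = \frac{1}{\frac{1}{85463} \cdot 11072 - 77783} = \frac{1}{\frac{11072}{85463} - 77783} = \frac{1}{- \frac{6647557457}{85463}} = - \frac{85463}{6647557457}$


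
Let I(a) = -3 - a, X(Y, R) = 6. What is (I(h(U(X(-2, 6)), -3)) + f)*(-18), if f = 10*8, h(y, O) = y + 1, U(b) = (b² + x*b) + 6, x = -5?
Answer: -1152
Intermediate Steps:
U(b) = 6 + b² - 5*b (U(b) = (b² - 5*b) + 6 = 6 + b² - 5*b)
h(y, O) = 1 + y
f = 80
(I(h(U(X(-2, 6)), -3)) + f)*(-18) = ((-3 - (1 + (6 + 6² - 5*6))) + 80)*(-18) = ((-3 - (1 + (6 + 36 - 30))) + 80)*(-18) = ((-3 - (1 + 12)) + 80)*(-18) = ((-3 - 1*13) + 80)*(-18) = ((-3 - 13) + 80)*(-18) = (-16 + 80)*(-18) = 64*(-18) = -1152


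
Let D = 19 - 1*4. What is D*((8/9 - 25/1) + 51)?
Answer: 1210/3 ≈ 403.33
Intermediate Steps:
D = 15 (D = 19 - 4 = 15)
D*((8/9 - 25/1) + 51) = 15*((8/9 - 25/1) + 51) = 15*((8*(1/9) - 25*1) + 51) = 15*((8/9 - 25) + 51) = 15*(-217/9 + 51) = 15*(242/9) = 1210/3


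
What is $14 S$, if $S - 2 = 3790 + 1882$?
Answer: $79436$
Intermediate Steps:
$S = 5674$ ($S = 2 + \left(3790 + 1882\right) = 2 + 5672 = 5674$)
$14 S = 14 \cdot 5674 = 79436$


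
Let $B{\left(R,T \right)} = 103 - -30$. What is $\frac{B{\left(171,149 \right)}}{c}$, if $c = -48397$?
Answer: $- \frac{133}{48397} \approx -0.0027481$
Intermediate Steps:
$B{\left(R,T \right)} = 133$ ($B{\left(R,T \right)} = 103 + 30 = 133$)
$\frac{B{\left(171,149 \right)}}{c} = \frac{133}{-48397} = 133 \left(- \frac{1}{48397}\right) = - \frac{133}{48397}$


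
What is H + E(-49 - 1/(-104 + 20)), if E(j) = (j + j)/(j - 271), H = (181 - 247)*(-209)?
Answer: 370777156/26879 ≈ 13794.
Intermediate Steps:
H = 13794 (H = -66*(-209) = 13794)
E(j) = 2*j/(-271 + j) (E(j) = (2*j)/(-271 + j) = 2*j/(-271 + j))
H + E(-49 - 1/(-104 + 20)) = 13794 + 2*(-49 - 1/(-104 + 20))/(-271 + (-49 - 1/(-104 + 20))) = 13794 + 2*(-49 - 1/(-84))/(-271 + (-49 - 1/(-84))) = 13794 + 2*(-49 - 1*(-1/84))/(-271 + (-49 - 1*(-1/84))) = 13794 + 2*(-49 + 1/84)/(-271 + (-49 + 1/84)) = 13794 + 2*(-4115/84)/(-271 - 4115/84) = 13794 + 2*(-4115/84)/(-26879/84) = 13794 + 2*(-4115/84)*(-84/26879) = 13794 + 8230/26879 = 370777156/26879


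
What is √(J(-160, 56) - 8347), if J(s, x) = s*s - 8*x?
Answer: √16805 ≈ 129.63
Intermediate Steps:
J(s, x) = s² - 8*x
√(J(-160, 56) - 8347) = √(((-160)² - 8*56) - 8347) = √((25600 - 448) - 8347) = √(25152 - 8347) = √16805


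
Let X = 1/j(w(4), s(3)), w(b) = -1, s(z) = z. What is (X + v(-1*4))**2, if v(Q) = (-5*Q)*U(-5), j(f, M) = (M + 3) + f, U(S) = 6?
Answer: 361201/25 ≈ 14448.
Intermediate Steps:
j(f, M) = 3 + M + f (j(f, M) = (3 + M) + f = 3 + M + f)
v(Q) = -30*Q (v(Q) = -5*Q*6 = -30*Q)
X = 1/5 (X = 1/(3 + 3 - 1) = 1/5 ≈ 0.20000)
(X + v(-1*4))**2 = (1/5 - (-30)*4)**2 = (1/5 - 30*(-4))**2 = (1/5 + 120)**2 = (601/5)**2 = 361201/25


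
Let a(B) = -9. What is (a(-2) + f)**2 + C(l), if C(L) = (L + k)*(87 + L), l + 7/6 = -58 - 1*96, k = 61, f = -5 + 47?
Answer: 270289/36 ≈ 7508.0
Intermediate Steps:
f = 42
l = -931/6 (l = -7/6 + (-58 - 1*96) = -7/6 + (-58 - 96) = -7/6 - 154 = -931/6 ≈ -155.17)
C(L) = (61 + L)*(87 + L) (C(L) = (L + 61)*(87 + L) = (61 + L)*(87 + L))
(a(-2) + f)**2 + C(l) = (-9 + 42)**2 + (5307 + (-931/6)**2 + 148*(-931/6)) = 33**2 + (5307 + 866761/36 - 68894/3) = 1089 + 231085/36 = 270289/36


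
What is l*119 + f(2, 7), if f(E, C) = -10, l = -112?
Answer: -13338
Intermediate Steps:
l*119 + f(2, 7) = -112*119 - 10 = -13328 - 10 = -13338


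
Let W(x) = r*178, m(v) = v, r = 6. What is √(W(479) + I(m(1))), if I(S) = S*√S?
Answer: √1069 ≈ 32.696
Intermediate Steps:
W(x) = 1068 (W(x) = 6*178 = 1068)
I(S) = S^(3/2)
√(W(479) + I(m(1))) = √(1068 + 1^(3/2)) = √(1068 + 1) = √1069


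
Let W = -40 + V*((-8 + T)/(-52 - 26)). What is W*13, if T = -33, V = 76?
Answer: -⅔ ≈ -0.66667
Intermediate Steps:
W = -2/39 (W = -40 + 76*((-8 - 33)/(-52 - 26)) = -40 + 76*(-41/(-78)) = -40 + 76*(-41*(-1/78)) = -40 + 76*(41/78) = -40 + 1558/39 = -2/39 ≈ -0.051282)
W*13 = -2/39*13 = -⅔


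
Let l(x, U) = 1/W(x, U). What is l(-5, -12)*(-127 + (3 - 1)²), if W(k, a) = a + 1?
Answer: 123/11 ≈ 11.182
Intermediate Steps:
W(k, a) = 1 + a
l(x, U) = 1/(1 + U)
l(-5, -12)*(-127 + (3 - 1)²) = (-127 + (3 - 1)²)/(1 - 12) = (-127 + 2²)/(-11) = -(-127 + 4)/11 = -1/11*(-123) = 123/11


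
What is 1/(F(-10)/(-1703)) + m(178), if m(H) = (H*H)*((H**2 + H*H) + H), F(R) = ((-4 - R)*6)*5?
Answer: 362410461817/180 ≈ 2.0134e+9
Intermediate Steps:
F(R) = -120 - 30*R (F(R) = (-24 - 6*R)*5 = -120 - 30*R)
m(H) = H**2*(H + 2*H**2) (m(H) = H**2*((H**2 + H**2) + H) = H**2*(2*H**2 + H) = H**2*(H + 2*H**2))
1/(F(-10)/(-1703)) + m(178) = 1/((-120 - 30*(-10))/(-1703)) + 178**3*(1 + 2*178) = 1/((-120 + 300)*(-1/1703)) + 5639752*(1 + 356) = 1/(180*(-1/1703)) + 5639752*357 = 1/(-180/1703) + 2013391464 = -1703/180 + 2013391464 = 362410461817/180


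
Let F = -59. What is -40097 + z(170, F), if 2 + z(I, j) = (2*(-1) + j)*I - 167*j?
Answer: -40616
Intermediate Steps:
z(I, j) = -2 - 167*j + I*(-2 + j) (z(I, j) = -2 + ((2*(-1) + j)*I - 167*j) = -2 + ((-2 + j)*I - 167*j) = -2 + (I*(-2 + j) - 167*j) = -2 + (-167*j + I*(-2 + j)) = -2 - 167*j + I*(-2 + j))
-40097 + z(170, F) = -40097 + (-2 - 167*(-59) - 2*170 + 170*(-59)) = -40097 + (-2 + 9853 - 340 - 10030) = -40097 - 519 = -40616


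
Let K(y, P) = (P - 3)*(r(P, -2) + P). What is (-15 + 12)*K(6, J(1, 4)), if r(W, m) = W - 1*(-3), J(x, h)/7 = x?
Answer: -204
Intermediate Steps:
J(x, h) = 7*x
r(W, m) = 3 + W (r(W, m) = W + 3 = 3 + W)
K(y, P) = (-3 + P)*(3 + 2*P) (K(y, P) = (P - 3)*((3 + P) + P) = (-3 + P)*(3 + 2*P))
(-15 + 12)*K(6, J(1, 4)) = (-15 + 12)*(-9 - 21 + 2*(7*1)²) = -3*(-9 - 3*7 + 2*7²) = -3*(-9 - 21 + 2*49) = -3*(-9 - 21 + 98) = -3*68 = -204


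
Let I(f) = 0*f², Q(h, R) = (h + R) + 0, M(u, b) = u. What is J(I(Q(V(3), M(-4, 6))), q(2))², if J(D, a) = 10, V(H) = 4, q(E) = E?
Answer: 100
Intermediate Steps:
Q(h, R) = R + h (Q(h, R) = (R + h) + 0 = R + h)
I(f) = 0
J(I(Q(V(3), M(-4, 6))), q(2))² = 10² = 100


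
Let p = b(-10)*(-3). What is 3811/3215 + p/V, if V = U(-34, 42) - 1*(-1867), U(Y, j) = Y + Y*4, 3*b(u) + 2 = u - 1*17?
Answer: 6560502/5455855 ≈ 1.2025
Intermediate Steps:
b(u) = -19/3 + u/3 (b(u) = -2/3 + (u - 1*17)/3 = -2/3 + (u - 17)/3 = -2/3 + (-17 + u)/3 = -2/3 + (-17/3 + u/3) = -19/3 + u/3)
p = 29 (p = (-19/3 + (1/3)*(-10))*(-3) = (-19/3 - 10/3)*(-3) = -29/3*(-3) = 29)
U(Y, j) = 5*Y (U(Y, j) = Y + 4*Y = 5*Y)
V = 1697 (V = 5*(-34) - 1*(-1867) = -170 + 1867 = 1697)
3811/3215 + p/V = 3811/3215 + 29/1697 = 6560502/5455855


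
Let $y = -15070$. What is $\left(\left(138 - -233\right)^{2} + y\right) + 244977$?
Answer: $367548$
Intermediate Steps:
$\left(\left(138 - -233\right)^{2} + y\right) + 244977 = \left(\left(138 - -233\right)^{2} - 15070\right) + 244977 = \left(\left(138 + 233\right)^{2} - 15070\right) + 244977 = \left(371^{2} - 15070\right) + 244977 = \left(137641 - 15070\right) + 244977 = 122571 + 244977 = 367548$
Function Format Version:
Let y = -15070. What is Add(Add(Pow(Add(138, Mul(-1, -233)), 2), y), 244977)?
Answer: 367548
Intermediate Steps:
Add(Add(Pow(Add(138, Mul(-1, -233)), 2), y), 244977) = Add(Add(Pow(Add(138, Mul(-1, -233)), 2), -15070), 244977) = Add(Add(Pow(Add(138, 233), 2), -15070), 244977) = Add(Add(Pow(371, 2), -15070), 244977) = Add(Add(137641, -15070), 244977) = Add(122571, 244977) = 367548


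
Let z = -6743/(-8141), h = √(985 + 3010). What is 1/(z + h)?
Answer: -54894763/264726676546 + 66275881*√3995/264726676546 ≈ 0.015617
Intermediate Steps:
h = √3995 ≈ 63.206
z = 6743/8141 (z = -6743*(-1/8141) = 6743/8141 ≈ 0.82828)
1/(z + h) = 1/(6743/8141 + √3995)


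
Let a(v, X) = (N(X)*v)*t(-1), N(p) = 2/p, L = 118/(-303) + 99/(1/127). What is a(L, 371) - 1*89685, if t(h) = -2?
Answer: -10096997909/112413 ≈ -89821.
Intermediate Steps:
L = 3809501/303 (L = 118*(-1/303) + 99/(1/127) = -118/303 + 99*127 = -118/303 + 12573 = 3809501/303 ≈ 12573.)
a(v, X) = -4*v/X (a(v, X) = ((2/X)*v)*(-2) = (2*v/X)*(-2) = -4*v/X)
a(L, 371) - 1*89685 = -4*3809501/303/371 - 1*89685 = -4*3809501/303*1/371 - 89685 = -15238004/112413 - 89685 = -10096997909/112413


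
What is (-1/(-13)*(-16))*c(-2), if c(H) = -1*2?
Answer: 32/13 ≈ 2.4615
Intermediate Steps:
c(H) = -2
(-1/(-13)*(-16))*c(-2) = (-1/(-13)*(-16))*(-2) = (-1*(-1/13)*(-16))*(-2) = ((1/13)*(-16))*(-2) = -16/13*(-2) = 32/13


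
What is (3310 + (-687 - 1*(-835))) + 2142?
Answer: 5600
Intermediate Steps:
(3310 + (-687 - 1*(-835))) + 2142 = (3310 + (-687 + 835)) + 2142 = (3310 + 148) + 2142 = 3458 + 2142 = 5600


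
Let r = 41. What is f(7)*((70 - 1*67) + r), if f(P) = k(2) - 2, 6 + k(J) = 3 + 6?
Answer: 44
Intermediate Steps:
k(J) = 3 (k(J) = -6 + (3 + 6) = -6 + 9 = 3)
f(P) = 1 (f(P) = 3 - 2 = 1)
f(7)*((70 - 1*67) + r) = 1*((70 - 1*67) + 41) = 1*((70 - 67) + 41) = 1*(3 + 41) = 1*44 = 44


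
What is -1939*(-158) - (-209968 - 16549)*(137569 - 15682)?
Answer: 27609783941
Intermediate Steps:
-1939*(-158) - (-209968 - 16549)*(137569 - 15682) = 306362 - (-226517)*121887 = 306362 - 1*(-27609477579) = 306362 + 27609477579 = 27609783941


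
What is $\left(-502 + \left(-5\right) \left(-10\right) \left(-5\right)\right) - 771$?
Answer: $-1523$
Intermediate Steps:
$\left(-502 + \left(-5\right) \left(-10\right) \left(-5\right)\right) - 771 = \left(-502 + 50 \left(-5\right)\right) - 771 = \left(-502 - 250\right) - 771 = -752 - 771 = -1523$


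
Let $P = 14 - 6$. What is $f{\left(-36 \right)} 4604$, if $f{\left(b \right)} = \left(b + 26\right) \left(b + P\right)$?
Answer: $1289120$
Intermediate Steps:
$P = 8$ ($P = 14 - 6 = 8$)
$f{\left(b \right)} = \left(8 + b\right) \left(26 + b\right)$ ($f{\left(b \right)} = \left(b + 26\right) \left(b + 8\right) = \left(26 + b\right) \left(8 + b\right) = \left(8 + b\right) \left(26 + b\right)$)
$f{\left(-36 \right)} 4604 = \left(208 + \left(-36\right)^{2} + 34 \left(-36\right)\right) 4604 = \left(208 + 1296 - 1224\right) 4604 = 280 \cdot 4604 = 1289120$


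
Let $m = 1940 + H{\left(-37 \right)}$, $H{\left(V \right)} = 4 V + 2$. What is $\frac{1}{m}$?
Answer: $\frac{1}{1794} \approx 0.00055741$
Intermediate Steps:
$H{\left(V \right)} = 2 + 4 V$
$m = 1794$ ($m = 1940 + \left(2 + 4 \left(-37\right)\right) = 1940 + \left(2 - 148\right) = 1940 - 146 = 1794$)
$\frac{1}{m} = \frac{1}{1794}$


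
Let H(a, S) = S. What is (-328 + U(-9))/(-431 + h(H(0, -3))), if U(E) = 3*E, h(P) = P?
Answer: 355/434 ≈ 0.81797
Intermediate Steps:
(-328 + U(-9))/(-431 + h(H(0, -3))) = (-328 + 3*(-9))/(-431 - 3) = (-328 - 27)/(-434) = -355*(-1/434) = 355/434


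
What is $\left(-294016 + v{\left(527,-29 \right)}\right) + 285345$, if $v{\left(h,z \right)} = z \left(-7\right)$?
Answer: $-8468$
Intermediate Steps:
$v{\left(h,z \right)} = - 7 z$
$\left(-294016 + v{\left(527,-29 \right)}\right) + 285345 = \left(-294016 - -203\right) + 285345 = \left(-294016 + 203\right) + 285345 = -293813 + 285345 = -8468$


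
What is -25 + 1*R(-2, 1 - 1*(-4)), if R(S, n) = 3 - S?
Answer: -20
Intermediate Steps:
-25 + 1*R(-2, 1 - 1*(-4)) = -25 + 1*(3 - 1*(-2)) = -25 + 1*(3 + 2) = -25 + 1*5 = -25 + 5 = -20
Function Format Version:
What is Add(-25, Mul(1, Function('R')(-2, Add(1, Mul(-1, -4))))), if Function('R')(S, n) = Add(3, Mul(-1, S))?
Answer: -20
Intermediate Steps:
Add(-25, Mul(1, Function('R')(-2, Add(1, Mul(-1, -4))))) = Add(-25, Mul(1, Add(3, Mul(-1, -2)))) = Add(-25, Mul(1, Add(3, 2))) = Add(-25, Mul(1, 5)) = Add(-25, 5) = -20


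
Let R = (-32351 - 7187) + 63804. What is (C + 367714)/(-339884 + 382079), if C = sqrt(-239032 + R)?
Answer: 367714/42195 + I*sqrt(214766)/42195 ≈ 8.7146 + 0.010983*I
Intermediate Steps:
R = 24266 (R = -39538 + 63804 = 24266)
C = I*sqrt(214766) (C = sqrt(-239032 + 24266) = sqrt(-214766) = I*sqrt(214766) ≈ 463.43*I)
(C + 367714)/(-339884 + 382079) = (I*sqrt(214766) + 367714)/(-339884 + 382079) = (367714 + I*sqrt(214766))/42195 = (367714 + I*sqrt(214766))*(1/42195) = 367714/42195 + I*sqrt(214766)/42195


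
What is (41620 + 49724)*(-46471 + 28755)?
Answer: -1618250304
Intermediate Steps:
(41620 + 49724)*(-46471 + 28755) = 91344*(-17716) = -1618250304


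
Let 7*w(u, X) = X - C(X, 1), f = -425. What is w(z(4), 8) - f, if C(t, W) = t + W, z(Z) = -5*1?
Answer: 2974/7 ≈ 424.86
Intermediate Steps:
z(Z) = -5
C(t, W) = W + t
w(u, X) = -⅐ (w(u, X) = (X - (1 + X))/7 = (X + (-1 - X))/7 = (⅐)*(-1) = -⅐)
w(z(4), 8) - f = -⅐ - 1*(-425) = -⅐ + 425 = 2974/7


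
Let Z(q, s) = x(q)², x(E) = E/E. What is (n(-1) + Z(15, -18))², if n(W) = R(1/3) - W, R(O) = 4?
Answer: 36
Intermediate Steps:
x(E) = 1
n(W) = 4 - W
Z(q, s) = 1 (Z(q, s) = 1² = 1)
(n(-1) + Z(15, -18))² = ((4 - 1*(-1)) + 1)² = ((4 + 1) + 1)² = (5 + 1)² = 6² = 36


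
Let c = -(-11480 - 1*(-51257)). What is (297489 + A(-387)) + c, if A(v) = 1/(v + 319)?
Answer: 17524415/68 ≈ 2.5771e+5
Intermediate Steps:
c = -39777 (c = -(-11480 + 51257) = -1*39777 = -39777)
A(v) = 1/(319 + v)
(297489 + A(-387)) + c = (297489 + 1/(319 - 387)) - 39777 = (297489 + 1/(-68)) - 39777 = (297489 - 1/68) - 39777 = 20229251/68 - 39777 = 17524415/68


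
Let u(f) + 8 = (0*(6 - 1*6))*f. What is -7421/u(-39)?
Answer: 7421/8 ≈ 927.63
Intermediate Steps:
u(f) = -8 (u(f) = -8 + (0*(6 - 1*6))*f = -8 + (0*(6 - 6))*f = -8 + (0*0)*f = -8 + 0*f = -8 + 0 = -8)
-7421/u(-39) = -7421/(-8) = -7421*(-⅛) = 7421/8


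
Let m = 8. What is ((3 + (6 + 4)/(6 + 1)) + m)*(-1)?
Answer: -87/7 ≈ -12.429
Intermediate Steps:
((3 + (6 + 4)/(6 + 1)) + m)*(-1) = ((3 + (6 + 4)/(6 + 1)) + 8)*(-1) = ((3 + 10/7) + 8)*(-1) = (31/7 + 8)*(-1) = (87/7)*(-1) = -87/7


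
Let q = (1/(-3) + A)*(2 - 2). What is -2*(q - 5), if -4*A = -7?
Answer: 10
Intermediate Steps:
A = 7/4 (A = -1/4*(-7) = 7/4 ≈ 1.7500)
q = 0 (q = (1/(-3) + 7/4)*(2 - 2) = (-1/3 + 7/4)*0 = (17/12)*0 = 0)
-2*(q - 5) = -2*(0 - 5) = -2*(-5) = 10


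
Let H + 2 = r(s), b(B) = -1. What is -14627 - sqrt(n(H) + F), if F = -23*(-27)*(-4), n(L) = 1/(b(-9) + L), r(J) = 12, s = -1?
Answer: -14627 - I*sqrt(22355)/3 ≈ -14627.0 - 49.839*I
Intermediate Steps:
H = 10 (H = -2 + 12 = 10)
n(L) = 1/(-1 + L)
F = -2484 (F = 621*(-4) = -2484)
-14627 - sqrt(n(H) + F) = -14627 - sqrt(1/(-1 + 10) - 2484) = -14627 - sqrt(1/9 - 2484) = -14627 - sqrt(-22355/9) = -14627 - I*sqrt(22355)/3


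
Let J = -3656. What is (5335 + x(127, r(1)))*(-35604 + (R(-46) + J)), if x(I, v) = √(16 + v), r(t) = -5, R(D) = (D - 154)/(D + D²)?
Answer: -43356691400/207 - 8126840*√11/207 ≈ -2.0958e+8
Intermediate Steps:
R(D) = (-154 + D)/(D + D²)
(5335 + x(127, r(1)))*(-35604 + (R(-46) + J)) = (5335 + √(16 - 5))*(-35604 + ((-154 - 46)/((-46)*(1 - 46)) - 3656)) = (5335 + √11)*(-35604 + (-1/46*(-200)/(-45) - 3656)) = (5335 + √11)*(-35604 + (-1/46*(-1/45)*(-200) - 3656)) = (5335 + √11)*(-35604 + (-20/207 - 3656)) = (5335 + √11)*(-35604 - 756812/207) = (5335 + √11)*(-8126840/207) = -43356691400/207 - 8126840*√11/207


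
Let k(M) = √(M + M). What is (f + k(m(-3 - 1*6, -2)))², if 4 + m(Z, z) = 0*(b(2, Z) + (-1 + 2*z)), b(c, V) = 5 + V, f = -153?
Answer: 23401 - 612*I*√2 ≈ 23401.0 - 865.5*I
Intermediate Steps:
m(Z, z) = -4 (m(Z, z) = -4 + 0*((5 + Z) + (-1 + 2*z)) = -4 + 0*(4 + Z + 2*z) = -4 + 0 = -4)
k(M) = √2*√M (k(M) = √(2*M) = √2*√M)
(f + k(m(-3 - 1*6, -2)))² = (-153 + √2*√(-4))² = (-153 + √2*(2*I))² = (-153 + 2*I*√2)²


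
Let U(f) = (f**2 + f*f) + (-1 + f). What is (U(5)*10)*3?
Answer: 1620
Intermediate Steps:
U(f) = -1 + f + 2*f**2 (U(f) = (f**2 + f**2) + (-1 + f) = 2*f**2 + (-1 + f) = -1 + f + 2*f**2)
(U(5)*10)*3 = ((-1 + 5 + 2*5**2)*10)*3 = ((-1 + 5 + 2*25)*10)*3 = ((-1 + 5 + 50)*10)*3 = (54*10)*3 = 540*3 = 1620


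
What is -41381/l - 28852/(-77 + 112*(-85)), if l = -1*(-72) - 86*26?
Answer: 459569185/20767908 ≈ 22.129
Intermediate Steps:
l = -2164 (l = 72 - 2236 = -2164)
-41381/l - 28852/(-77 + 112*(-85)) = -41381/(-2164) - 28852/(-77 + 112*(-85)) = -41381*(-1/2164) - 28852/(-77 - 9520) = 41381/2164 - 28852/(-9597) = 41381/2164 - 28852*(-1/9597) = 41381/2164 + 28852/9597 = 459569185/20767908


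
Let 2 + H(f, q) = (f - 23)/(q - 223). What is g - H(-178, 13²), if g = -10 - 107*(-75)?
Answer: 144239/18 ≈ 8013.3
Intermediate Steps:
H(f, q) = -2 + (-23 + f)/(-223 + q) (H(f, q) = -2 + (f - 23)/(q - 223) = -2 + (-23 + f)/(-223 + q))
g = 8015 (g = -10 + 8025 = 8015)
g - H(-178, 13²) = 8015 - (423 - 178 - 2*13²)/(-223 + 13²) = 8015 - (423 - 178 - 2*169)/(-223 + 169) = 8015 - (423 - 178 - 338)/(-54) = 8015 - (-1)*(-93)/54 = 8015 - 1*31/18 = 8015 - 31/18 = 144239/18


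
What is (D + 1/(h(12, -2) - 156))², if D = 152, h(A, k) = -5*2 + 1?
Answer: 628956241/27225 ≈ 23102.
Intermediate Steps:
h(A, k) = -9 (h(A, k) = -10 + 1 = -9)
(D + 1/(h(12, -2) - 156))² = (152 + 1/(-9 - 156))² = (152 + 1/(-165))² = (152 - 1/165)² = (25079/165)² = 628956241/27225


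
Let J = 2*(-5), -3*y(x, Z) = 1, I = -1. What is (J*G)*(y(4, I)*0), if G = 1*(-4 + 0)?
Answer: 0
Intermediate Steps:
y(x, Z) = -⅓ (y(x, Z) = -⅓*1 = -⅓)
G = -4 (G = 1*(-4) = -4)
J = -10
(J*G)*(y(4, I)*0) = (-10*(-4))*(-⅓*0) = 40*0 = 0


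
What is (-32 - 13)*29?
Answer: -1305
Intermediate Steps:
(-32 - 13)*29 = -45*29 = -1305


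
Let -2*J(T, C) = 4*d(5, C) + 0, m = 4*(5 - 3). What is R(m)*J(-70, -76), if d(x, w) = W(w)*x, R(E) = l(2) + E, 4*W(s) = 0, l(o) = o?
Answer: 0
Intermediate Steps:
m = 8 (m = 4*2 = 8)
W(s) = 0 (W(s) = (¼)*0 = 0)
R(E) = 2 + E
d(x, w) = 0 (d(x, w) = 0*x = 0)
J(T, C) = 0 (J(T, C) = -(4*0 + 0)/2 = -(0 + 0)/2 = -½*0 = 0)
R(m)*J(-70, -76) = (2 + 8)*0 = 10*0 = 0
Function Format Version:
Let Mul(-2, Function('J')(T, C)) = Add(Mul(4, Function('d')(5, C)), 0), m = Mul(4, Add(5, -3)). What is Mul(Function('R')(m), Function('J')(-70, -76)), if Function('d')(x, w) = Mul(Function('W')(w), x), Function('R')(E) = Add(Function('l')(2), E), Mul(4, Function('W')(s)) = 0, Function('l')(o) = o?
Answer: 0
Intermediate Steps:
m = 8 (m = Mul(4, 2) = 8)
Function('W')(s) = 0 (Function('W')(s) = Mul(Rational(1, 4), 0) = 0)
Function('R')(E) = Add(2, E)
Function('d')(x, w) = 0 (Function('d')(x, w) = Mul(0, x) = 0)
Function('J')(T, C) = 0 (Function('J')(T, C) = Mul(Rational(-1, 2), Add(Mul(4, 0), 0)) = Mul(Rational(-1, 2), Add(0, 0)) = Mul(Rational(-1, 2), 0) = 0)
Mul(Function('R')(m), Function('J')(-70, -76)) = Mul(Add(2, 8), 0) = Mul(10, 0) = 0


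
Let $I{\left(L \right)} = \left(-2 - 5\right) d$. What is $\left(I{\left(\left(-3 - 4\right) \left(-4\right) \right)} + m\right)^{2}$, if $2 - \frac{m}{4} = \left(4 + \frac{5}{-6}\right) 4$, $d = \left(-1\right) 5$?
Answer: $\frac{529}{9} \approx 58.778$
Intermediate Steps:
$d = -5$
$I{\left(L \right)} = 35$ ($I{\left(L \right)} = \left(-2 - 5\right) \left(-5\right) = \left(-7\right) \left(-5\right) = 35$)
$m = - \frac{128}{3}$ ($m = 8 - 4 \left(4 + \frac{5}{-6}\right) 4 = 8 - 4 \left(4 + 5 \left(- \frac{1}{6}\right)\right) 4 = 8 - 4 \left(4 - \frac{5}{6}\right) 4 = 8 - 4 \cdot \frac{19}{6} \cdot 4 = 8 - \frac{152}{3} = - \frac{128}{3} \approx -42.667$)
$\left(I{\left(\left(-3 - 4\right) \left(-4\right) \right)} + m\right)^{2} = \left(35 - \frac{128}{3}\right)^{2} = \left(- \frac{23}{3}\right)^{2} = \frac{529}{9}$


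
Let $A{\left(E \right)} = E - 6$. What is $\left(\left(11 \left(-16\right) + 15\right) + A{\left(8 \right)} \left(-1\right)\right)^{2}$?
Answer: $26569$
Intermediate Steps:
$A{\left(E \right)} = -6 + E$ ($A{\left(E \right)} = E - 6 = -6 + E$)
$\left(\left(11 \left(-16\right) + 15\right) + A{\left(8 \right)} \left(-1\right)\right)^{2} = \left(\left(11 \left(-16\right) + 15\right) + \left(-6 + 8\right) \left(-1\right)\right)^{2} = \left(\left(-176 + 15\right) + 2 \left(-1\right)\right)^{2} = \left(-161 - 2\right)^{2} = \left(-163\right)^{2} = 26569$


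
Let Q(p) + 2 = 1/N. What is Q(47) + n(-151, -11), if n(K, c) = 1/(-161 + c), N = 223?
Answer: -76763/38356 ≈ -2.0013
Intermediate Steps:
Q(p) = -445/223 (Q(p) = -2 + 1/223 = -445/223)
Q(47) + n(-151, -11) = -445/223 + 1/(-161 - 11) = -445/223 + 1/(-172) = -445/223 - 1/172 = -76763/38356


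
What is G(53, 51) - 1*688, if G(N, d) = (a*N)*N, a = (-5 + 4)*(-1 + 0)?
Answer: 2121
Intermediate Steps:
a = 1 (a = -1*(-1) = 1)
G(N, d) = N**2 (G(N, d) = (1*N)*N = N*N = N**2)
G(53, 51) - 1*688 = 53**2 - 1*688 = 2809 - 688 = 2121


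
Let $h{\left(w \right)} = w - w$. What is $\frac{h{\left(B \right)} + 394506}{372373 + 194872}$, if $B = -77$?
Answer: $\frac{56358}{81035} \approx 0.69548$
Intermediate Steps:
$h{\left(w \right)} = 0$
$\frac{h{\left(B \right)} + 394506}{372373 + 194872} = \frac{0 + 394506}{372373 + 194872} = \frac{394506}{567245} = 394506 \cdot \frac{1}{567245} = \frac{56358}{81035}$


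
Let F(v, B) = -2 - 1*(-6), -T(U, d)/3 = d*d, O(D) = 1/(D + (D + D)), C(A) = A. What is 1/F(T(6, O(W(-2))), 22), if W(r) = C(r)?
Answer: ¼ ≈ 0.25000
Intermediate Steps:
W(r) = r
O(D) = 1/(3*D) (O(D) = 1/(D + 2*D) = 1/(3*D))
T(U, d) = -3*d² (T(U, d) = -3*d*d = -3*d²)
F(v, B) = 4 (F(v, B) = -2 + 6 = 4)
1/F(T(6, O(W(-2))), 22) = 1/4 = ¼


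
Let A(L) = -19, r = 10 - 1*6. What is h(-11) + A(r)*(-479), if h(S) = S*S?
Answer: 9222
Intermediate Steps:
r = 4 (r = 10 - 6 = 4)
h(S) = S²
h(-11) + A(r)*(-479) = (-11)² - 19*(-479) = 121 + 9101 = 9222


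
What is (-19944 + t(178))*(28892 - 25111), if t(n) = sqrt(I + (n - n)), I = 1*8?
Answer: -75408264 + 7562*sqrt(2) ≈ -7.5398e+7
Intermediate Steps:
I = 8
t(n) = 2*sqrt(2) (t(n) = sqrt(8 + (n - n)) = sqrt(8 + 0) = sqrt(8) = 2*sqrt(2))
(-19944 + t(178))*(28892 - 25111) = (-19944 + 2*sqrt(2))*(28892 - 25111) = (-19944 + 2*sqrt(2))*3781 = -75408264 + 7562*sqrt(2)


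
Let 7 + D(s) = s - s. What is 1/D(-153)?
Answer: -⅐ ≈ -0.14286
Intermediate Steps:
D(s) = -7 (D(s) = -7 + (s - s) = -7 + 0 = -7)
1/D(-153) = 1/(-7) = -⅐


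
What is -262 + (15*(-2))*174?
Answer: -5482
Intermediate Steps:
-262 + (15*(-2))*174 = -262 - 30*174 = -262 - 5220 = -5482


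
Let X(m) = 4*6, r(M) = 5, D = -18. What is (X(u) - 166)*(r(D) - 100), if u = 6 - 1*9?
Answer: 13490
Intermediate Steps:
u = -3 (u = 6 - 9 = -3)
X(m) = 24
(X(u) - 166)*(r(D) - 100) = (24 - 166)*(5 - 100) = -142*(-95) = 13490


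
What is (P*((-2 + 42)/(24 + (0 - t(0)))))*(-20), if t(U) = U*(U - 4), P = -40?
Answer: 4000/3 ≈ 1333.3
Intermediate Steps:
t(U) = U*(-4 + U)
(P*((-2 + 42)/(24 + (0 - t(0)))))*(-20) = -40*(-2 + 42)/(24 + (0 - 0*(-4 + 0)))*(-20) = -1600/(24 + (0 - 0*(-4)))*(-20) = -1600/(24 + (0 - 1*0))*(-20) = -1600/(24 + (0 + 0))*(-20) = -1600/(24 + 0)*(-20) = -1600/24*(-20) = -40*5/3*(-20) = -200/3*(-20) = 4000/3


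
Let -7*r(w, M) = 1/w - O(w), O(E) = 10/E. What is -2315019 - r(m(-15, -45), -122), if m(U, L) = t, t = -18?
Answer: -32410265/14 ≈ -2.3150e+6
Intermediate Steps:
m(U, L) = -18
r(w, M) = 9/(7*w) (r(w, M) = -(1/w - 10/w)/7 = -(-9)/(7*w) = 9/(7*w))
-2315019 - r(m(-15, -45), -122) = -2315019 - 9/(7*(-18)) = -2315019 - 9*(-1)/(7*18) = -2315019 - 1*(-1/14) = -2315019 + 1/14 = -32410265/14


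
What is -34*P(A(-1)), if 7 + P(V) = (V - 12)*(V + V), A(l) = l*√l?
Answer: 306 - 816*I ≈ 306.0 - 816.0*I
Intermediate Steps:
A(l) = l^(3/2)
P(V) = -7 + 2*V*(-12 + V) (P(V) = -7 + (V - 12)*(V + V) = -7 + (-12 + V)*(2*V) = -7 + 2*V*(-12 + V))
-34*P(A(-1)) = -34*(-7 - (-24)*I + 2*((-1)^(3/2))²) = -34*(-7 - (-24)*I + 2*(-I)²) = -34*(-7 + 24*I + 2*(-1)) = -34*(-7 + 24*I - 2) = -34*(-9 + 24*I) = 306 - 816*I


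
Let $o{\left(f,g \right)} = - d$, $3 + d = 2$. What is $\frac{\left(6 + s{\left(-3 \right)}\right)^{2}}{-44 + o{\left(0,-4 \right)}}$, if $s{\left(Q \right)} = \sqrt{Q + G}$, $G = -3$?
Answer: $- \frac{\left(6 + i \sqrt{6}\right)^{2}}{43} \approx -0.69767 - 0.68358 i$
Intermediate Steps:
$d = -1$ ($d = -3 + 2 = -1$)
$s{\left(Q \right)} = \sqrt{-3 + Q}$ ($s{\left(Q \right)} = \sqrt{Q - 3} = \sqrt{-3 + Q}$)
$o{\left(f,g \right)} = 1$ ($o{\left(f,g \right)} = \left(-1\right) \left(-1\right) = 1$)
$\frac{\left(6 + s{\left(-3 \right)}\right)^{2}}{-44 + o{\left(0,-4 \right)}} = \frac{\left(6 + \sqrt{-3 - 3}\right)^{2}}{-44 + 1} = \frac{\left(6 + \sqrt{-6}\right)^{2}}{-43} = - \frac{\left(6 + i \sqrt{6}\right)^{2}}{43}$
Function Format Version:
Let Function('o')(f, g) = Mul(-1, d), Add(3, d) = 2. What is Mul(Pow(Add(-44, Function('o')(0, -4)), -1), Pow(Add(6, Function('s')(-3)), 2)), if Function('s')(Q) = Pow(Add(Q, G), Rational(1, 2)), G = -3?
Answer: Mul(Rational(-1, 43), Pow(Add(6, Mul(I, Pow(6, Rational(1, 2)))), 2)) ≈ Add(-0.69767, Mul(-0.68358, I))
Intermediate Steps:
d = -1 (d = Add(-3, 2) = -1)
Function('s')(Q) = Pow(Add(-3, Q), Rational(1, 2)) (Function('s')(Q) = Pow(Add(Q, -3), Rational(1, 2)) = Pow(Add(-3, Q), Rational(1, 2)))
Function('o')(f, g) = 1 (Function('o')(f, g) = Mul(-1, -1) = 1)
Mul(Pow(Add(-44, Function('o')(0, -4)), -1), Pow(Add(6, Function('s')(-3)), 2)) = Mul(Pow(Add(-44, 1), -1), Pow(Add(6, Pow(Add(-3, -3), Rational(1, 2))), 2)) = Mul(Pow(-43, -1), Pow(Add(6, Pow(-6, Rational(1, 2))), 2)) = Mul(Rational(-1, 43), Pow(Add(6, Mul(I, Pow(6, Rational(1, 2)))), 2))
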